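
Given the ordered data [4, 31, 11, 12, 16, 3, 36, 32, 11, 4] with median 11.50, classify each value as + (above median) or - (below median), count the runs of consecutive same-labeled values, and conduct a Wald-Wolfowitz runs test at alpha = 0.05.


Step 1: Compute median = 11.50; label A = above, B = below.
Labels in order: BABAABAABB  (n_A = 5, n_B = 5)
Step 2: Count runs R = 7.
Step 3: Under H0 (random ordering), E[R] = 2*n_A*n_B/(n_A+n_B) + 1 = 2*5*5/10 + 1 = 6.0000.
        Var[R] = 2*n_A*n_B*(2*n_A*n_B - n_A - n_B) / ((n_A+n_B)^2 * (n_A+n_B-1)) = 2000/900 = 2.2222.
        SD[R] = 1.4907.
Step 4: Continuity-corrected z = (R - 0.5 - E[R]) / SD[R] = (7 - 0.5 - 6.0000) / 1.4907 = 0.3354.
Step 5: Two-sided p-value via normal approximation = 2*(1 - Phi(|z|)) = 0.737316.
Step 6: alpha = 0.05. fail to reject H0.

R = 7, z = 0.3354, p = 0.737316, fail to reject H0.


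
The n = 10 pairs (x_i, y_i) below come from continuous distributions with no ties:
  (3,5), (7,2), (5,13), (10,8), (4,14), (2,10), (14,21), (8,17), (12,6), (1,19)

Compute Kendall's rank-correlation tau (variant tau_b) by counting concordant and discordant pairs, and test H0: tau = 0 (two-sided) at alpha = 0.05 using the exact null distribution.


Step 1: Enumerate the 45 unordered pairs (i,j) with i<j and classify each by sign(x_j-x_i) * sign(y_j-y_i).
  (1,2):dx=+4,dy=-3->D; (1,3):dx=+2,dy=+8->C; (1,4):dx=+7,dy=+3->C; (1,5):dx=+1,dy=+9->C
  (1,6):dx=-1,dy=+5->D; (1,7):dx=+11,dy=+16->C; (1,8):dx=+5,dy=+12->C; (1,9):dx=+9,dy=+1->C
  (1,10):dx=-2,dy=+14->D; (2,3):dx=-2,dy=+11->D; (2,4):dx=+3,dy=+6->C; (2,5):dx=-3,dy=+12->D
  (2,6):dx=-5,dy=+8->D; (2,7):dx=+7,dy=+19->C; (2,8):dx=+1,dy=+15->C; (2,9):dx=+5,dy=+4->C
  (2,10):dx=-6,dy=+17->D; (3,4):dx=+5,dy=-5->D; (3,5):dx=-1,dy=+1->D; (3,6):dx=-3,dy=-3->C
  (3,7):dx=+9,dy=+8->C; (3,8):dx=+3,dy=+4->C; (3,9):dx=+7,dy=-7->D; (3,10):dx=-4,dy=+6->D
  (4,5):dx=-6,dy=+6->D; (4,6):dx=-8,dy=+2->D; (4,7):dx=+4,dy=+13->C; (4,8):dx=-2,dy=+9->D
  (4,9):dx=+2,dy=-2->D; (4,10):dx=-9,dy=+11->D; (5,6):dx=-2,dy=-4->C; (5,7):dx=+10,dy=+7->C
  (5,8):dx=+4,dy=+3->C; (5,9):dx=+8,dy=-8->D; (5,10):dx=-3,dy=+5->D; (6,7):dx=+12,dy=+11->C
  (6,8):dx=+6,dy=+7->C; (6,9):dx=+10,dy=-4->D; (6,10):dx=-1,dy=+9->D; (7,8):dx=-6,dy=-4->C
  (7,9):dx=-2,dy=-15->C; (7,10):dx=-13,dy=-2->C; (8,9):dx=+4,dy=-11->D; (8,10):dx=-7,dy=+2->D
  (9,10):dx=-11,dy=+13->D
Step 2: C = 22, D = 23, total pairs = 45.
Step 3: tau = (C - D)/(n(n-1)/2) = (22 - 23)/45 = -0.022222.
Step 4: Exact two-sided p-value (enumerate n! = 3628800 permutations of y under H0): p = 1.000000.
Step 5: alpha = 0.05. fail to reject H0.

tau_b = -0.0222 (C=22, D=23), p = 1.000000, fail to reject H0.


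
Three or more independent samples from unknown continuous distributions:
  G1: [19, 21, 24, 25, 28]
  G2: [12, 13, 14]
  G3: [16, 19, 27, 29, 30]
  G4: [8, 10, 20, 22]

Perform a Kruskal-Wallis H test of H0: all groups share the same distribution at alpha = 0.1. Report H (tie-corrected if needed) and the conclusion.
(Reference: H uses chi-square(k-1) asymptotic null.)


Step 1: Combine all N = 17 observations and assign midranks.
sorted (value, group, rank): (8,G4,1), (10,G4,2), (12,G2,3), (13,G2,4), (14,G2,5), (16,G3,6), (19,G1,7.5), (19,G3,7.5), (20,G4,9), (21,G1,10), (22,G4,11), (24,G1,12), (25,G1,13), (27,G3,14), (28,G1,15), (29,G3,16), (30,G3,17)
Step 2: Sum ranks within each group.
R_1 = 57.5 (n_1 = 5)
R_2 = 12 (n_2 = 3)
R_3 = 60.5 (n_3 = 5)
R_4 = 23 (n_4 = 4)
Step 3: H = 12/(N(N+1)) * sum(R_i^2/n_i) - 3(N+1)
     = 12/(17*18) * (57.5^2/5 + 12^2/3 + 60.5^2/5 + 23^2/4) - 3*18
     = 0.039216 * 1573.55 - 54
     = 7.707843.
Step 4: Ties present; correction factor C = 1 - 6/(17^3 - 17) = 0.998775. Corrected H = 7.707843 / 0.998775 = 7.717301.
Step 5: Under H0, H ~ chi^2(3); p-value = 0.052230.
Step 6: alpha = 0.1. reject H0.

H = 7.7173, df = 3, p = 0.052230, reject H0.


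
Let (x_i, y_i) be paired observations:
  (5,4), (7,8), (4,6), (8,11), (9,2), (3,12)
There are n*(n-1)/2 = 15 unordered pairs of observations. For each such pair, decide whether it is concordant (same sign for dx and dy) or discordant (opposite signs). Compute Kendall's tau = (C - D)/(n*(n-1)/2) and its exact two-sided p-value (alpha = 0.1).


Step 1: Enumerate the 15 unordered pairs (i,j) with i<j and classify each by sign(x_j-x_i) * sign(y_j-y_i).
  (1,2):dx=+2,dy=+4->C; (1,3):dx=-1,dy=+2->D; (1,4):dx=+3,dy=+7->C; (1,5):dx=+4,dy=-2->D
  (1,6):dx=-2,dy=+8->D; (2,3):dx=-3,dy=-2->C; (2,4):dx=+1,dy=+3->C; (2,5):dx=+2,dy=-6->D
  (2,6):dx=-4,dy=+4->D; (3,4):dx=+4,dy=+5->C; (3,5):dx=+5,dy=-4->D; (3,6):dx=-1,dy=+6->D
  (4,5):dx=+1,dy=-9->D; (4,6):dx=-5,dy=+1->D; (5,6):dx=-6,dy=+10->D
Step 2: C = 5, D = 10, total pairs = 15.
Step 3: tau = (C - D)/(n(n-1)/2) = (5 - 10)/15 = -0.333333.
Step 4: Exact two-sided p-value (enumerate n! = 720 permutations of y under H0): p = 0.469444.
Step 5: alpha = 0.1. fail to reject H0.

tau_b = -0.3333 (C=5, D=10), p = 0.469444, fail to reject H0.


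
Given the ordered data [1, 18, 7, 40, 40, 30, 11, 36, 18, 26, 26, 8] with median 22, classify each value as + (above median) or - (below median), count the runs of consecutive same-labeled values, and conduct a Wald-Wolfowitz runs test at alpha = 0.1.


Step 1: Compute median = 22; label A = above, B = below.
Labels in order: BBBAAABABAAB  (n_A = 6, n_B = 6)
Step 2: Count runs R = 7.
Step 3: Under H0 (random ordering), E[R] = 2*n_A*n_B/(n_A+n_B) + 1 = 2*6*6/12 + 1 = 7.0000.
        Var[R] = 2*n_A*n_B*(2*n_A*n_B - n_A - n_B) / ((n_A+n_B)^2 * (n_A+n_B-1)) = 4320/1584 = 2.7273.
        SD[R] = 1.6514.
Step 4: R = E[R], so z = 0 with no continuity correction.
Step 5: Two-sided p-value via normal approximation = 2*(1 - Phi(|z|)) = 1.000000.
Step 6: alpha = 0.1. fail to reject H0.

R = 7, z = 0.0000, p = 1.000000, fail to reject H0.


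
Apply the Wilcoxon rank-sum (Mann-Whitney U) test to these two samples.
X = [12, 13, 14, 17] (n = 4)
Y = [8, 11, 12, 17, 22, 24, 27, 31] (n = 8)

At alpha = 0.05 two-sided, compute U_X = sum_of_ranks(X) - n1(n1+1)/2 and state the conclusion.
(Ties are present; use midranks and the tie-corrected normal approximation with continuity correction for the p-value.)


Step 1: Combine and sort all 12 observations; assign midranks.
sorted (value, group): (8,Y), (11,Y), (12,X), (12,Y), (13,X), (14,X), (17,X), (17,Y), (22,Y), (24,Y), (27,Y), (31,Y)
ranks: 8->1, 11->2, 12->3.5, 12->3.5, 13->5, 14->6, 17->7.5, 17->7.5, 22->9, 24->10, 27->11, 31->12
Step 2: Rank sum for X: R1 = 3.5 + 5 + 6 + 7.5 = 22.
Step 3: U_X = R1 - n1(n1+1)/2 = 22 - 4*5/2 = 22 - 10 = 12.
       U_Y = n1*n2 - U_X = 32 - 12 = 20.
Step 4: Ties are present, so use the tie-corrected normal approximation (with continuity correction) for the p-value.
Step 5: p-value = 0.550818; compare to alpha = 0.05. fail to reject H0.

U_X = 12, p = 0.550818, fail to reject H0 at alpha = 0.05.


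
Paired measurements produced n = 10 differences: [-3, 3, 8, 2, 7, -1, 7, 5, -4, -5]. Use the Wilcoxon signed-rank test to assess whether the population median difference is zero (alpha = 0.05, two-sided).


Step 1: Drop any zero differences (none here) and take |d_i|.
|d| = [3, 3, 8, 2, 7, 1, 7, 5, 4, 5]
Step 2: Midrank |d_i| (ties get averaged ranks).
ranks: |3|->3.5, |3|->3.5, |8|->10, |2|->2, |7|->8.5, |1|->1, |7|->8.5, |5|->6.5, |4|->5, |5|->6.5
Step 3: Attach original signs; sum ranks with positive sign and with negative sign.
W+ = 3.5 + 10 + 2 + 8.5 + 8.5 + 6.5 = 39
W- = 3.5 + 1 + 5 + 6.5 = 16
(Check: W+ + W- = 55 should equal n(n+1)/2 = 55.)
Step 4: Test statistic W = min(W+, W-) = 16.
Step 5: Ties in |d|, so use the tie-corrected normal approximation.
        E[W] = n(n+1)/4 = 10*11/4 = 27.5.
        Tie groups: |d|=3 (t=2), |d|=5 (t=2), |d|=7 (t=2); sum(t^3 - t) = 18.
        Var[W] = n(n+1)(2n+1)/24 - sum(t^3-t)/48 = 2310/24 - 18/48 = 95.875.
        z = (W - E[W]) / sqrt(Var[W]) = (16 - 27.5) / 9.7916 = -1.1745.
        Two-sided p = 2*Phi(z) = 0.240203.
Step 6: alpha = 0.05. fail to reject H0.

W+ = 39, W- = 16, W = min = 16, p = 0.240203, fail to reject H0.


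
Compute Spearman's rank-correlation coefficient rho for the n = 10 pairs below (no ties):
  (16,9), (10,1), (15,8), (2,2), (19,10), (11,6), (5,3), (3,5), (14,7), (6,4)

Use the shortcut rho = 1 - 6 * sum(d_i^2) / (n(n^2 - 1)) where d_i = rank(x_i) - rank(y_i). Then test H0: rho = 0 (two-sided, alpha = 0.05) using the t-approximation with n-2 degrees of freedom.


Step 1: Rank x and y separately (midranks; no ties here).
rank(x): 16->9, 10->5, 15->8, 2->1, 19->10, 11->6, 5->3, 3->2, 14->7, 6->4
rank(y): 9->9, 1->1, 8->8, 2->2, 10->10, 6->6, 3->3, 5->5, 7->7, 4->4
Step 2: d_i = R_x(i) - R_y(i); compute d_i^2.
  (9-9)^2=0, (5-1)^2=16, (8-8)^2=0, (1-2)^2=1, (10-10)^2=0, (6-6)^2=0, (3-3)^2=0, (2-5)^2=9, (7-7)^2=0, (4-4)^2=0
sum(d^2) = 26.
Step 3: rho = 1 - 6*26 / (10*(10^2 - 1)) = 1 - 156/990 = 0.842424.
Step 4: Under H0, t = rho * sqrt((n-2)/(1-rho^2)) = 4.4222 ~ t(8).
Step 5: Two-sided p-value from the t-distribution with 8 df = 0.002220.
Step 6: alpha = 0.05. reject H0.

rho = 0.8424, p = 0.002220, reject H0 at alpha = 0.05.


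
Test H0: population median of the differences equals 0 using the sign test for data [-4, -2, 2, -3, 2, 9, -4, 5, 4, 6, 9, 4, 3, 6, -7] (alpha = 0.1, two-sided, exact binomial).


Step 1: Discard zero differences. Original n = 15; n_eff = number of nonzero differences = 15.
Nonzero differences (with sign): -4, -2, +2, -3, +2, +9, -4, +5, +4, +6, +9, +4, +3, +6, -7
Step 2: Count signs: positive = 10, negative = 5.
Step 3: Under H0: P(positive) = 0.5, so the number of positives S ~ Bin(15, 0.5).
Step 4: Two-sided exact p-value = sum of Bin(15,0.5) probabilities at or below the observed probability = 0.301758.
Step 5: alpha = 0.1. fail to reject H0.

n_eff = 15, pos = 10, neg = 5, p = 0.301758, fail to reject H0.


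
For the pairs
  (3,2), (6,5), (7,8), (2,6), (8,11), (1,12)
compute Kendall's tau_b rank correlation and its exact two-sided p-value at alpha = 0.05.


Step 1: Enumerate the 15 unordered pairs (i,j) with i<j and classify each by sign(x_j-x_i) * sign(y_j-y_i).
  (1,2):dx=+3,dy=+3->C; (1,3):dx=+4,dy=+6->C; (1,4):dx=-1,dy=+4->D; (1,5):dx=+5,dy=+9->C
  (1,6):dx=-2,dy=+10->D; (2,3):dx=+1,dy=+3->C; (2,4):dx=-4,dy=+1->D; (2,5):dx=+2,dy=+6->C
  (2,6):dx=-5,dy=+7->D; (3,4):dx=-5,dy=-2->C; (3,5):dx=+1,dy=+3->C; (3,6):dx=-6,dy=+4->D
  (4,5):dx=+6,dy=+5->C; (4,6):dx=-1,dy=+6->D; (5,6):dx=-7,dy=+1->D
Step 2: C = 8, D = 7, total pairs = 15.
Step 3: tau = (C - D)/(n(n-1)/2) = (8 - 7)/15 = 0.066667.
Step 4: Exact two-sided p-value (enumerate n! = 720 permutations of y under H0): p = 1.000000.
Step 5: alpha = 0.05. fail to reject H0.

tau_b = 0.0667 (C=8, D=7), p = 1.000000, fail to reject H0.


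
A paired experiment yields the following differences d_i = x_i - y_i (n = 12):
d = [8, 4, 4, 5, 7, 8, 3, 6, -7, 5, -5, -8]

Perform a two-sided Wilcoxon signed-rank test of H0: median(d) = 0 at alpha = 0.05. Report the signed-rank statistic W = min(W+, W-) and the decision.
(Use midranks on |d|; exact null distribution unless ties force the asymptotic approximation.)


Step 1: Drop any zero differences (none here) and take |d_i|.
|d| = [8, 4, 4, 5, 7, 8, 3, 6, 7, 5, 5, 8]
Step 2: Midrank |d_i| (ties get averaged ranks).
ranks: |8|->11, |4|->2.5, |4|->2.5, |5|->5, |7|->8.5, |8|->11, |3|->1, |6|->7, |7|->8.5, |5|->5, |5|->5, |8|->11
Step 3: Attach original signs; sum ranks with positive sign and with negative sign.
W+ = 11 + 2.5 + 2.5 + 5 + 8.5 + 11 + 1 + 7 + 5 = 53.5
W- = 8.5 + 5 + 11 = 24.5
(Check: W+ + W- = 78 should equal n(n+1)/2 = 78.)
Step 4: Test statistic W = min(W+, W-) = 24.5.
Step 5: Ties in |d|, so use the tie-corrected normal approximation.
        E[W] = n(n+1)/4 = 12*13/4 = 39.
        Tie groups: |d|=4 (t=2), |d|=5 (t=3), |d|=7 (t=2), |d|=8 (t=3); sum(t^3 - t) = 60.
        Var[W] = n(n+1)(2n+1)/24 - sum(t^3-t)/48 = 3900/24 - 60/48 = 161.25.
        z = (W - E[W]) / sqrt(Var[W]) = (24.5 - 39) / 12.6984 = -1.1419.
        Two-sided p = 2*Phi(z) = 0.253506.
Step 6: alpha = 0.05. fail to reject H0.

W+ = 53.5, W- = 24.5, W = min = 24.5, p = 0.253506, fail to reject H0.


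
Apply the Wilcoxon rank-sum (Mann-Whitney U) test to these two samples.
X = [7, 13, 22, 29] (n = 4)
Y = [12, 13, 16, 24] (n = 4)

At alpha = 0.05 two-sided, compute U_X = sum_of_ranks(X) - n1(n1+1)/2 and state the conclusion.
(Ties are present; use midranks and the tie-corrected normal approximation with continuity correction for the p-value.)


Step 1: Combine and sort all 8 observations; assign midranks.
sorted (value, group): (7,X), (12,Y), (13,X), (13,Y), (16,Y), (22,X), (24,Y), (29,X)
ranks: 7->1, 12->2, 13->3.5, 13->3.5, 16->5, 22->6, 24->7, 29->8
Step 2: Rank sum for X: R1 = 1 + 3.5 + 6 + 8 = 18.5.
Step 3: U_X = R1 - n1(n1+1)/2 = 18.5 - 4*5/2 = 18.5 - 10 = 8.5.
       U_Y = n1*n2 - U_X = 16 - 8.5 = 7.5.
Step 4: Ties are present, so use the tie-corrected normal approximation (with continuity correction) for the p-value.
Step 5: p-value = 1.000000; compare to alpha = 0.05. fail to reject H0.

U_X = 8.5, p = 1.000000, fail to reject H0 at alpha = 0.05.


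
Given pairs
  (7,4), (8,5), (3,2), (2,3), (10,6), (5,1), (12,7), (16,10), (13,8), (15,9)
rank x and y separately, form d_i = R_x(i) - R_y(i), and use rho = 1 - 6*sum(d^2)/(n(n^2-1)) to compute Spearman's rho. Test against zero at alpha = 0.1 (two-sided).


Step 1: Rank x and y separately (midranks; no ties here).
rank(x): 7->4, 8->5, 3->2, 2->1, 10->6, 5->3, 12->7, 16->10, 13->8, 15->9
rank(y): 4->4, 5->5, 2->2, 3->3, 6->6, 1->1, 7->7, 10->10, 8->8, 9->9
Step 2: d_i = R_x(i) - R_y(i); compute d_i^2.
  (4-4)^2=0, (5-5)^2=0, (2-2)^2=0, (1-3)^2=4, (6-6)^2=0, (3-1)^2=4, (7-7)^2=0, (10-10)^2=0, (8-8)^2=0, (9-9)^2=0
sum(d^2) = 8.
Step 3: rho = 1 - 6*8 / (10*(10^2 - 1)) = 1 - 48/990 = 0.951515.
Step 4: Under H0, t = rho * sqrt((n-2)/(1-rho^2)) = 8.7493 ~ t(8).
Step 5: Two-sided p-value from the t-distribution with 8 df = 0.000023.
Step 6: alpha = 0.1. reject H0.

rho = 0.9515, p = 0.000023, reject H0 at alpha = 0.1.


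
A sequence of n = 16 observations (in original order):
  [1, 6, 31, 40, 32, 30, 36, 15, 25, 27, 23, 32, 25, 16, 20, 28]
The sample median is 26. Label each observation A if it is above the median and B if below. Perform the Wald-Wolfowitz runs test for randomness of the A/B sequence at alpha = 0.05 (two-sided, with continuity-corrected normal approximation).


Step 1: Compute median = 26; label A = above, B = below.
Labels in order: BBAAAAABBABABBBA  (n_A = 8, n_B = 8)
Step 2: Count runs R = 8.
Step 3: Under H0 (random ordering), E[R] = 2*n_A*n_B/(n_A+n_B) + 1 = 2*8*8/16 + 1 = 9.0000.
        Var[R] = 2*n_A*n_B*(2*n_A*n_B - n_A - n_B) / ((n_A+n_B)^2 * (n_A+n_B-1)) = 14336/3840 = 3.7333.
        SD[R] = 1.9322.
Step 4: Continuity-corrected z = (R + 0.5 - E[R]) / SD[R] = (8 + 0.5 - 9.0000) / 1.9322 = -0.2588.
Step 5: Two-sided p-value via normal approximation = 2*(1 - Phi(|z|)) = 0.795809.
Step 6: alpha = 0.05. fail to reject H0.

R = 8, z = -0.2588, p = 0.795809, fail to reject H0.


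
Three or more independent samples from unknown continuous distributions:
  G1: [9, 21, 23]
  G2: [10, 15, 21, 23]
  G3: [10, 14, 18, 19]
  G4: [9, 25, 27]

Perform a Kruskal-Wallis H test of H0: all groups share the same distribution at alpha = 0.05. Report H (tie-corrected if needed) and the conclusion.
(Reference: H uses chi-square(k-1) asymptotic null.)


Step 1: Combine all N = 14 observations and assign midranks.
sorted (value, group, rank): (9,G1,1.5), (9,G4,1.5), (10,G2,3.5), (10,G3,3.5), (14,G3,5), (15,G2,6), (18,G3,7), (19,G3,8), (21,G1,9.5), (21,G2,9.5), (23,G1,11.5), (23,G2,11.5), (25,G4,13), (27,G4,14)
Step 2: Sum ranks within each group.
R_1 = 22.5 (n_1 = 3)
R_2 = 30.5 (n_2 = 4)
R_3 = 23.5 (n_3 = 4)
R_4 = 28.5 (n_4 = 3)
Step 3: H = 12/(N(N+1)) * sum(R_i^2/n_i) - 3(N+1)
     = 12/(14*15) * (22.5^2/3 + 30.5^2/4 + 23.5^2/4 + 28.5^2/3) - 3*15
     = 0.057143 * 810.125 - 45
     = 1.292857.
Step 4: Ties present; correction factor C = 1 - 24/(14^3 - 14) = 0.991209. Corrected H = 1.292857 / 0.991209 = 1.304324.
Step 5: Under H0, H ~ chi^2(3); p-value = 0.728107.
Step 6: alpha = 0.05. fail to reject H0.

H = 1.3043, df = 3, p = 0.728107, fail to reject H0.


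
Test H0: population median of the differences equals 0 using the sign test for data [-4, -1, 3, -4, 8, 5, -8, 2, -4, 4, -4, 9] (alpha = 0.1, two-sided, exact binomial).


Step 1: Discard zero differences. Original n = 12; n_eff = number of nonzero differences = 12.
Nonzero differences (with sign): -4, -1, +3, -4, +8, +5, -8, +2, -4, +4, -4, +9
Step 2: Count signs: positive = 6, negative = 6.
Step 3: Under H0: P(positive) = 0.5, so the number of positives S ~ Bin(12, 0.5).
Step 4: Two-sided exact p-value = sum of Bin(12,0.5) probabilities at or below the observed probability = 1.000000.
Step 5: alpha = 0.1. fail to reject H0.

n_eff = 12, pos = 6, neg = 6, p = 1.000000, fail to reject H0.


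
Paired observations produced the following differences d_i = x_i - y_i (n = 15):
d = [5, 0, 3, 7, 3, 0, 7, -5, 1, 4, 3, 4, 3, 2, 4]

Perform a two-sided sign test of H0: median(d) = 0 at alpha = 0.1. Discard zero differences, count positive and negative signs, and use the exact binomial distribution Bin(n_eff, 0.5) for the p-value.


Step 1: Discard zero differences. Original n = 15; n_eff = number of nonzero differences = 13.
Nonzero differences (with sign): +5, +3, +7, +3, +7, -5, +1, +4, +3, +4, +3, +2, +4
Step 2: Count signs: positive = 12, negative = 1.
Step 3: Under H0: P(positive) = 0.5, so the number of positives S ~ Bin(13, 0.5).
Step 4: Two-sided exact p-value = sum of Bin(13,0.5) probabilities at or below the observed probability = 0.003418.
Step 5: alpha = 0.1. reject H0.

n_eff = 13, pos = 12, neg = 1, p = 0.003418, reject H0.


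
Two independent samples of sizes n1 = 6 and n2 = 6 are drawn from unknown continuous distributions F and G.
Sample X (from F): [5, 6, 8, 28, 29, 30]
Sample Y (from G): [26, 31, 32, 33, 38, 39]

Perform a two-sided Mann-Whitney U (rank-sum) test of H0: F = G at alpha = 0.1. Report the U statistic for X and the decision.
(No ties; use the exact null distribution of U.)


Step 1: Combine and sort all 12 observations; assign midranks.
sorted (value, group): (5,X), (6,X), (8,X), (26,Y), (28,X), (29,X), (30,X), (31,Y), (32,Y), (33,Y), (38,Y), (39,Y)
ranks: 5->1, 6->2, 8->3, 26->4, 28->5, 29->6, 30->7, 31->8, 32->9, 33->10, 38->11, 39->12
Step 2: Rank sum for X: R1 = 1 + 2 + 3 + 5 + 6 + 7 = 24.
Step 3: U_X = R1 - n1(n1+1)/2 = 24 - 6*7/2 = 24 - 21 = 3.
       U_Y = n1*n2 - U_X = 36 - 3 = 33.
Step 4: No ties, so the exact null distribution of U (based on enumerating the C(12,6) = 924 equally likely rank assignments) gives the two-sided p-value.
Step 5: p-value = 0.015152; compare to alpha = 0.1. reject H0.

U_X = 3, p = 0.015152, reject H0 at alpha = 0.1.


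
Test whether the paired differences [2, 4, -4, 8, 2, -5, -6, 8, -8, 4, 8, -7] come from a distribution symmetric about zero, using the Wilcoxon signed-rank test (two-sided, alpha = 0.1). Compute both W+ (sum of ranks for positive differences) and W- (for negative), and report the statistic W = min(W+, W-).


Step 1: Drop any zero differences (none here) and take |d_i|.
|d| = [2, 4, 4, 8, 2, 5, 6, 8, 8, 4, 8, 7]
Step 2: Midrank |d_i| (ties get averaged ranks).
ranks: |2|->1.5, |4|->4, |4|->4, |8|->10.5, |2|->1.5, |5|->6, |6|->7, |8|->10.5, |8|->10.5, |4|->4, |8|->10.5, |7|->8
Step 3: Attach original signs; sum ranks with positive sign and with negative sign.
W+ = 1.5 + 4 + 10.5 + 1.5 + 10.5 + 4 + 10.5 = 42.5
W- = 4 + 6 + 7 + 10.5 + 8 = 35.5
(Check: W+ + W- = 78 should equal n(n+1)/2 = 78.)
Step 4: Test statistic W = min(W+, W-) = 35.5.
Step 5: Ties in |d|, so use the tie-corrected normal approximation.
        E[W] = n(n+1)/4 = 12*13/4 = 39.
        Tie groups: |d|=2 (t=2), |d|=4 (t=3), |d|=8 (t=4); sum(t^3 - t) = 90.
        Var[W] = n(n+1)(2n+1)/24 - sum(t^3-t)/48 = 3900/24 - 90/48 = 160.625.
        z = (W - E[W]) / sqrt(Var[W]) = (35.5 - 39) / 12.6738 = -0.2762.
        Two-sided p = 2*Phi(z) = 0.782425.
Step 6: alpha = 0.1. fail to reject H0.

W+ = 42.5, W- = 35.5, W = min = 35.5, p = 0.782425, fail to reject H0.


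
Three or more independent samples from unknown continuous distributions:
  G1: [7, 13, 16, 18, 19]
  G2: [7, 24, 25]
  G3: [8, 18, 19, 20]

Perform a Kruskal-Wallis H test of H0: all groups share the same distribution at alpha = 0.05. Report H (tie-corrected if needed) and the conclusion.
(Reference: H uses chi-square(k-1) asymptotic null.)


Step 1: Combine all N = 12 observations and assign midranks.
sorted (value, group, rank): (7,G1,1.5), (7,G2,1.5), (8,G3,3), (13,G1,4), (16,G1,5), (18,G1,6.5), (18,G3,6.5), (19,G1,8.5), (19,G3,8.5), (20,G3,10), (24,G2,11), (25,G2,12)
Step 2: Sum ranks within each group.
R_1 = 25.5 (n_1 = 5)
R_2 = 24.5 (n_2 = 3)
R_3 = 28 (n_3 = 4)
Step 3: H = 12/(N(N+1)) * sum(R_i^2/n_i) - 3(N+1)
     = 12/(12*13) * (25.5^2/5 + 24.5^2/3 + 28^2/4) - 3*13
     = 0.076923 * 526.133 - 39
     = 1.471795.
Step 4: Ties present; correction factor C = 1 - 18/(12^3 - 12) = 0.989510. Corrected H = 1.471795 / 0.989510 = 1.487397.
Step 5: Under H0, H ~ chi^2(2); p-value = 0.475353.
Step 6: alpha = 0.05. fail to reject H0.

H = 1.4874, df = 2, p = 0.475353, fail to reject H0.


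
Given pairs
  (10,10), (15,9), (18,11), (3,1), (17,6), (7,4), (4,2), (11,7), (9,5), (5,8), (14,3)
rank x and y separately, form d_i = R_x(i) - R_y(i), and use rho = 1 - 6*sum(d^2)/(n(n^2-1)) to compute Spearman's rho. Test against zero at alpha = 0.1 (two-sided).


Step 1: Rank x and y separately (midranks; no ties here).
rank(x): 10->6, 15->9, 18->11, 3->1, 17->10, 7->4, 4->2, 11->7, 9->5, 5->3, 14->8
rank(y): 10->10, 9->9, 11->11, 1->1, 6->6, 4->4, 2->2, 7->7, 5->5, 8->8, 3->3
Step 2: d_i = R_x(i) - R_y(i); compute d_i^2.
  (6-10)^2=16, (9-9)^2=0, (11-11)^2=0, (1-1)^2=0, (10-6)^2=16, (4-4)^2=0, (2-2)^2=0, (7-7)^2=0, (5-5)^2=0, (3-8)^2=25, (8-3)^2=25
sum(d^2) = 82.
Step 3: rho = 1 - 6*82 / (11*(11^2 - 1)) = 1 - 492/1320 = 0.627273.
Step 4: Under H0, t = rho * sqrt((n-2)/(1-rho^2)) = 2.4163 ~ t(9).
Step 5: Two-sided p-value from the t-distribution with 9 df = 0.038845.
Step 6: alpha = 0.1. reject H0.

rho = 0.6273, p = 0.038845, reject H0 at alpha = 0.1.


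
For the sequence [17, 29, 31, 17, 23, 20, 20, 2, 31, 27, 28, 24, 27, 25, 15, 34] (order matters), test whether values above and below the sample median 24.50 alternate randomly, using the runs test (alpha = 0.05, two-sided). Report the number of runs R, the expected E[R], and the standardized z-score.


Step 1: Compute median = 24.50; label A = above, B = below.
Labels in order: BAABBBBBAAABAABA  (n_A = 8, n_B = 8)
Step 2: Count runs R = 8.
Step 3: Under H0 (random ordering), E[R] = 2*n_A*n_B/(n_A+n_B) + 1 = 2*8*8/16 + 1 = 9.0000.
        Var[R] = 2*n_A*n_B*(2*n_A*n_B - n_A - n_B) / ((n_A+n_B)^2 * (n_A+n_B-1)) = 14336/3840 = 3.7333.
        SD[R] = 1.9322.
Step 4: Continuity-corrected z = (R + 0.5 - E[R]) / SD[R] = (8 + 0.5 - 9.0000) / 1.9322 = -0.2588.
Step 5: Two-sided p-value via normal approximation = 2*(1 - Phi(|z|)) = 0.795809.
Step 6: alpha = 0.05. fail to reject H0.

R = 8, z = -0.2588, p = 0.795809, fail to reject H0.


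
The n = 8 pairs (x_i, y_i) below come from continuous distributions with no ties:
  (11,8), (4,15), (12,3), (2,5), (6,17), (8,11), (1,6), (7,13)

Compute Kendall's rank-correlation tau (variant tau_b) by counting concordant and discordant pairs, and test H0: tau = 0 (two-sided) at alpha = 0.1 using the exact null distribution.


Step 1: Enumerate the 28 unordered pairs (i,j) with i<j and classify each by sign(x_j-x_i) * sign(y_j-y_i).
  (1,2):dx=-7,dy=+7->D; (1,3):dx=+1,dy=-5->D; (1,4):dx=-9,dy=-3->C; (1,5):dx=-5,dy=+9->D
  (1,6):dx=-3,dy=+3->D; (1,7):dx=-10,dy=-2->C; (1,8):dx=-4,dy=+5->D; (2,3):dx=+8,dy=-12->D
  (2,4):dx=-2,dy=-10->C; (2,5):dx=+2,dy=+2->C; (2,6):dx=+4,dy=-4->D; (2,7):dx=-3,dy=-9->C
  (2,8):dx=+3,dy=-2->D; (3,4):dx=-10,dy=+2->D; (3,5):dx=-6,dy=+14->D; (3,6):dx=-4,dy=+8->D
  (3,7):dx=-11,dy=+3->D; (3,8):dx=-5,dy=+10->D; (4,5):dx=+4,dy=+12->C; (4,6):dx=+6,dy=+6->C
  (4,7):dx=-1,dy=+1->D; (4,8):dx=+5,dy=+8->C; (5,6):dx=+2,dy=-6->D; (5,7):dx=-5,dy=-11->C
  (5,8):dx=+1,dy=-4->D; (6,7):dx=-7,dy=-5->C; (6,8):dx=-1,dy=+2->D; (7,8):dx=+6,dy=+7->C
Step 2: C = 11, D = 17, total pairs = 28.
Step 3: tau = (C - D)/(n(n-1)/2) = (11 - 17)/28 = -0.214286.
Step 4: Exact two-sided p-value (enumerate n! = 40320 permutations of y under H0): p = 0.548413.
Step 5: alpha = 0.1. fail to reject H0.

tau_b = -0.2143 (C=11, D=17), p = 0.548413, fail to reject H0.


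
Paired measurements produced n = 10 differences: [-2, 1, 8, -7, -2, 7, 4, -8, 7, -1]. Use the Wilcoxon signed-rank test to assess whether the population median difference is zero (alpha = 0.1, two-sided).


Step 1: Drop any zero differences (none here) and take |d_i|.
|d| = [2, 1, 8, 7, 2, 7, 4, 8, 7, 1]
Step 2: Midrank |d_i| (ties get averaged ranks).
ranks: |2|->3.5, |1|->1.5, |8|->9.5, |7|->7, |2|->3.5, |7|->7, |4|->5, |8|->9.5, |7|->7, |1|->1.5
Step 3: Attach original signs; sum ranks with positive sign and with negative sign.
W+ = 1.5 + 9.5 + 7 + 5 + 7 = 30
W- = 3.5 + 7 + 3.5 + 9.5 + 1.5 = 25
(Check: W+ + W- = 55 should equal n(n+1)/2 = 55.)
Step 4: Test statistic W = min(W+, W-) = 25.
Step 5: Ties in |d|, so use the tie-corrected normal approximation.
        E[W] = n(n+1)/4 = 10*11/4 = 27.5.
        Tie groups: |d|=1 (t=2), |d|=2 (t=2), |d|=7 (t=3), |d|=8 (t=2); sum(t^3 - t) = 42.
        Var[W] = n(n+1)(2n+1)/24 - sum(t^3-t)/48 = 2310/24 - 42/48 = 95.375.
        z = (W - E[W]) / sqrt(Var[W]) = (25 - 27.5) / 9.7660 = -0.2560.
        Two-sided p = 2*Phi(z) = 0.797959.
Step 6: alpha = 0.1. fail to reject H0.

W+ = 30, W- = 25, W = min = 25, p = 0.797959, fail to reject H0.


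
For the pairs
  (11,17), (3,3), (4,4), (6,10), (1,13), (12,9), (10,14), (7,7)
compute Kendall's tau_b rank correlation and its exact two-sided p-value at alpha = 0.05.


Step 1: Enumerate the 28 unordered pairs (i,j) with i<j and classify each by sign(x_j-x_i) * sign(y_j-y_i).
  (1,2):dx=-8,dy=-14->C; (1,3):dx=-7,dy=-13->C; (1,4):dx=-5,dy=-7->C; (1,5):dx=-10,dy=-4->C
  (1,6):dx=+1,dy=-8->D; (1,7):dx=-1,dy=-3->C; (1,8):dx=-4,dy=-10->C; (2,3):dx=+1,dy=+1->C
  (2,4):dx=+3,dy=+7->C; (2,5):dx=-2,dy=+10->D; (2,6):dx=+9,dy=+6->C; (2,7):dx=+7,dy=+11->C
  (2,8):dx=+4,dy=+4->C; (3,4):dx=+2,dy=+6->C; (3,5):dx=-3,dy=+9->D; (3,6):dx=+8,dy=+5->C
  (3,7):dx=+6,dy=+10->C; (3,8):dx=+3,dy=+3->C; (4,5):dx=-5,dy=+3->D; (4,6):dx=+6,dy=-1->D
  (4,7):dx=+4,dy=+4->C; (4,8):dx=+1,dy=-3->D; (5,6):dx=+11,dy=-4->D; (5,7):dx=+9,dy=+1->C
  (5,8):dx=+6,dy=-6->D; (6,7):dx=-2,dy=+5->D; (6,8):dx=-5,dy=-2->C; (7,8):dx=-3,dy=-7->C
Step 2: C = 19, D = 9, total pairs = 28.
Step 3: tau = (C - D)/(n(n-1)/2) = (19 - 9)/28 = 0.357143.
Step 4: Exact two-sided p-value (enumerate n! = 40320 permutations of y under H0): p = 0.275099.
Step 5: alpha = 0.05. fail to reject H0.

tau_b = 0.3571 (C=19, D=9), p = 0.275099, fail to reject H0.


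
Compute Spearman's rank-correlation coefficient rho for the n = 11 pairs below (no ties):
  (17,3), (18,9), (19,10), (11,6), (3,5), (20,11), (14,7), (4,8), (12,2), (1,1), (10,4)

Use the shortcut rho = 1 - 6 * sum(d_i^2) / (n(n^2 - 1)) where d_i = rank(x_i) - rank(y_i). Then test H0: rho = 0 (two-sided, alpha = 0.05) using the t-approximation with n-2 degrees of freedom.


Step 1: Rank x and y separately (midranks; no ties here).
rank(x): 17->8, 18->9, 19->10, 11->5, 3->2, 20->11, 14->7, 4->3, 12->6, 1->1, 10->4
rank(y): 3->3, 9->9, 10->10, 6->6, 5->5, 11->11, 7->7, 8->8, 2->2, 1->1, 4->4
Step 2: d_i = R_x(i) - R_y(i); compute d_i^2.
  (8-3)^2=25, (9-9)^2=0, (10-10)^2=0, (5-6)^2=1, (2-5)^2=9, (11-11)^2=0, (7-7)^2=0, (3-8)^2=25, (6-2)^2=16, (1-1)^2=0, (4-4)^2=0
sum(d^2) = 76.
Step 3: rho = 1 - 6*76 / (11*(11^2 - 1)) = 1 - 456/1320 = 0.654545.
Step 4: Under H0, t = rho * sqrt((n-2)/(1-rho^2)) = 2.5973 ~ t(9).
Step 5: Two-sided p-value from the t-distribution with 9 df = 0.028865.
Step 6: alpha = 0.05. reject H0.

rho = 0.6545, p = 0.028865, reject H0 at alpha = 0.05.


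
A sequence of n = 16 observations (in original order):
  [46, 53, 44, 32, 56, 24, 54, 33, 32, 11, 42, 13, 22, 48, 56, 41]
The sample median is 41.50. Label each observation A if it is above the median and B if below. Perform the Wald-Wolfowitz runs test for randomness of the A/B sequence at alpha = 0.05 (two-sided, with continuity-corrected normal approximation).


Step 1: Compute median = 41.50; label A = above, B = below.
Labels in order: AAABABABBBABBAAB  (n_A = 8, n_B = 8)
Step 2: Count runs R = 10.
Step 3: Under H0 (random ordering), E[R] = 2*n_A*n_B/(n_A+n_B) + 1 = 2*8*8/16 + 1 = 9.0000.
        Var[R] = 2*n_A*n_B*(2*n_A*n_B - n_A - n_B) / ((n_A+n_B)^2 * (n_A+n_B-1)) = 14336/3840 = 3.7333.
        SD[R] = 1.9322.
Step 4: Continuity-corrected z = (R - 0.5 - E[R]) / SD[R] = (10 - 0.5 - 9.0000) / 1.9322 = 0.2588.
Step 5: Two-sided p-value via normal approximation = 2*(1 - Phi(|z|)) = 0.795809.
Step 6: alpha = 0.05. fail to reject H0.

R = 10, z = 0.2588, p = 0.795809, fail to reject H0.


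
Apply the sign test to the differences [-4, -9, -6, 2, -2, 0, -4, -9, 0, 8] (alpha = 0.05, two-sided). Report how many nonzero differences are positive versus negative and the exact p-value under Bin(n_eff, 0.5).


Step 1: Discard zero differences. Original n = 10; n_eff = number of nonzero differences = 8.
Nonzero differences (with sign): -4, -9, -6, +2, -2, -4, -9, +8
Step 2: Count signs: positive = 2, negative = 6.
Step 3: Under H0: P(positive) = 0.5, so the number of positives S ~ Bin(8, 0.5).
Step 4: Two-sided exact p-value = sum of Bin(8,0.5) probabilities at or below the observed probability = 0.289062.
Step 5: alpha = 0.05. fail to reject H0.

n_eff = 8, pos = 2, neg = 6, p = 0.289062, fail to reject H0.


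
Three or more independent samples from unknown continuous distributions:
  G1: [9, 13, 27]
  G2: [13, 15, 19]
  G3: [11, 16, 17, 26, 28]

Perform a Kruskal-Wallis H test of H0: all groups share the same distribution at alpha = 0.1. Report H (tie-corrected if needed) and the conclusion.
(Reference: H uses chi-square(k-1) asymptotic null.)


Step 1: Combine all N = 11 observations and assign midranks.
sorted (value, group, rank): (9,G1,1), (11,G3,2), (13,G1,3.5), (13,G2,3.5), (15,G2,5), (16,G3,6), (17,G3,7), (19,G2,8), (26,G3,9), (27,G1,10), (28,G3,11)
Step 2: Sum ranks within each group.
R_1 = 14.5 (n_1 = 3)
R_2 = 16.5 (n_2 = 3)
R_3 = 35 (n_3 = 5)
Step 3: H = 12/(N(N+1)) * sum(R_i^2/n_i) - 3(N+1)
     = 12/(11*12) * (14.5^2/3 + 16.5^2/3 + 35^2/5) - 3*12
     = 0.090909 * 405.833 - 36
     = 0.893939.
Step 4: Ties present; correction factor C = 1 - 6/(11^3 - 11) = 0.995455. Corrected H = 0.893939 / 0.995455 = 0.898021.
Step 5: Under H0, H ~ chi^2(2); p-value = 0.638259.
Step 6: alpha = 0.1. fail to reject H0.

H = 0.8980, df = 2, p = 0.638259, fail to reject H0.


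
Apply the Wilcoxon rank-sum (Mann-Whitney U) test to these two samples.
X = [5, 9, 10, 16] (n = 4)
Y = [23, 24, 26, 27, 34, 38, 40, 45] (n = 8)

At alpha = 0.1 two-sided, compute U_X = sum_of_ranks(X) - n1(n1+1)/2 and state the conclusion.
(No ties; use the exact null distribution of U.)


Step 1: Combine and sort all 12 observations; assign midranks.
sorted (value, group): (5,X), (9,X), (10,X), (16,X), (23,Y), (24,Y), (26,Y), (27,Y), (34,Y), (38,Y), (40,Y), (45,Y)
ranks: 5->1, 9->2, 10->3, 16->4, 23->5, 24->6, 26->7, 27->8, 34->9, 38->10, 40->11, 45->12
Step 2: Rank sum for X: R1 = 1 + 2 + 3 + 4 = 10.
Step 3: U_X = R1 - n1(n1+1)/2 = 10 - 4*5/2 = 10 - 10 = 0.
       U_Y = n1*n2 - U_X = 32 - 0 = 32.
Step 4: No ties, so the exact null distribution of U (based on enumerating the C(12,4) = 495 equally likely rank assignments) gives the two-sided p-value.
Step 5: p-value = 0.004040; compare to alpha = 0.1. reject H0.

U_X = 0, p = 0.004040, reject H0 at alpha = 0.1.


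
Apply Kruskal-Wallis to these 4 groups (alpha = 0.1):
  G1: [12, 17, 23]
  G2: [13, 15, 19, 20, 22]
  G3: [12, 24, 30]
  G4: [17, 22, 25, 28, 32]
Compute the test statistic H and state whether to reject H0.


Step 1: Combine all N = 16 observations and assign midranks.
sorted (value, group, rank): (12,G1,1.5), (12,G3,1.5), (13,G2,3), (15,G2,4), (17,G1,5.5), (17,G4,5.5), (19,G2,7), (20,G2,8), (22,G2,9.5), (22,G4,9.5), (23,G1,11), (24,G3,12), (25,G4,13), (28,G4,14), (30,G3,15), (32,G4,16)
Step 2: Sum ranks within each group.
R_1 = 18 (n_1 = 3)
R_2 = 31.5 (n_2 = 5)
R_3 = 28.5 (n_3 = 3)
R_4 = 58 (n_4 = 5)
Step 3: H = 12/(N(N+1)) * sum(R_i^2/n_i) - 3(N+1)
     = 12/(16*17) * (18^2/3 + 31.5^2/5 + 28.5^2/3 + 58^2/5) - 3*17
     = 0.044118 * 1250 - 51
     = 4.147059.
Step 4: Ties present; correction factor C = 1 - 18/(16^3 - 16) = 0.995588. Corrected H = 4.147059 / 0.995588 = 4.165436.
Step 5: Under H0, H ~ chi^2(3); p-value = 0.244145.
Step 6: alpha = 0.1. fail to reject H0.

H = 4.1654, df = 3, p = 0.244145, fail to reject H0.


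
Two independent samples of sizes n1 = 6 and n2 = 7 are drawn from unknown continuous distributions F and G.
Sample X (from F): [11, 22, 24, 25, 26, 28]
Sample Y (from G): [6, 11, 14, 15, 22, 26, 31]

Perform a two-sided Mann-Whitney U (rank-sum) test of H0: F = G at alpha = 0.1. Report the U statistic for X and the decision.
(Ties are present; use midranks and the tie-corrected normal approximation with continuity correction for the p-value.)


Step 1: Combine and sort all 13 observations; assign midranks.
sorted (value, group): (6,Y), (11,X), (11,Y), (14,Y), (15,Y), (22,X), (22,Y), (24,X), (25,X), (26,X), (26,Y), (28,X), (31,Y)
ranks: 6->1, 11->2.5, 11->2.5, 14->4, 15->5, 22->6.5, 22->6.5, 24->8, 25->9, 26->10.5, 26->10.5, 28->12, 31->13
Step 2: Rank sum for X: R1 = 2.5 + 6.5 + 8 + 9 + 10.5 + 12 = 48.5.
Step 3: U_X = R1 - n1(n1+1)/2 = 48.5 - 6*7/2 = 48.5 - 21 = 27.5.
       U_Y = n1*n2 - U_X = 42 - 27.5 = 14.5.
Step 4: Ties are present, so use the tie-corrected normal approximation (with continuity correction) for the p-value.
Step 5: p-value = 0.389405; compare to alpha = 0.1. fail to reject H0.

U_X = 27.5, p = 0.389405, fail to reject H0 at alpha = 0.1.


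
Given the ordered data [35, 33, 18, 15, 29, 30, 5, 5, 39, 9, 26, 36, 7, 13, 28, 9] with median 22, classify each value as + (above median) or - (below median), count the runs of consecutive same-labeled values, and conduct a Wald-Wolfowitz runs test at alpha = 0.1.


Step 1: Compute median = 22; label A = above, B = below.
Labels in order: AABBAABBABAABBAB  (n_A = 8, n_B = 8)
Step 2: Count runs R = 10.
Step 3: Under H0 (random ordering), E[R] = 2*n_A*n_B/(n_A+n_B) + 1 = 2*8*8/16 + 1 = 9.0000.
        Var[R] = 2*n_A*n_B*(2*n_A*n_B - n_A - n_B) / ((n_A+n_B)^2 * (n_A+n_B-1)) = 14336/3840 = 3.7333.
        SD[R] = 1.9322.
Step 4: Continuity-corrected z = (R - 0.5 - E[R]) / SD[R] = (10 - 0.5 - 9.0000) / 1.9322 = 0.2588.
Step 5: Two-sided p-value via normal approximation = 2*(1 - Phi(|z|)) = 0.795809.
Step 6: alpha = 0.1. fail to reject H0.

R = 10, z = 0.2588, p = 0.795809, fail to reject H0.


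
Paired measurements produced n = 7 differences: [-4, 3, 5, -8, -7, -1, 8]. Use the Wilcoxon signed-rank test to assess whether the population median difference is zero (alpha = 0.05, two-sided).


Step 1: Drop any zero differences (none here) and take |d_i|.
|d| = [4, 3, 5, 8, 7, 1, 8]
Step 2: Midrank |d_i| (ties get averaged ranks).
ranks: |4|->3, |3|->2, |5|->4, |8|->6.5, |7|->5, |1|->1, |8|->6.5
Step 3: Attach original signs; sum ranks with positive sign and with negative sign.
W+ = 2 + 4 + 6.5 = 12.5
W- = 3 + 6.5 + 5 + 1 = 15.5
(Check: W+ + W- = 28 should equal n(n+1)/2 = 28.)
Step 4: Test statistic W = min(W+, W-) = 12.5.
Step 5: Ties in |d|, so use the tie-corrected normal approximation.
        E[W] = n(n+1)/4 = 7*8/4 = 14.
        Tie groups: |d|=8 (t=2); sum(t^3 - t) = 6.
        Var[W] = n(n+1)(2n+1)/24 - sum(t^3-t)/48 = 840/24 - 6/48 = 34.875.
        z = (W - E[W]) / sqrt(Var[W]) = (12.5 - 14) / 5.9055 = -0.2540.
        Two-sided p = 2*Phi(z) = 0.799495.
Step 6: alpha = 0.05. fail to reject H0.

W+ = 12.5, W- = 15.5, W = min = 12.5, p = 0.799495, fail to reject H0.


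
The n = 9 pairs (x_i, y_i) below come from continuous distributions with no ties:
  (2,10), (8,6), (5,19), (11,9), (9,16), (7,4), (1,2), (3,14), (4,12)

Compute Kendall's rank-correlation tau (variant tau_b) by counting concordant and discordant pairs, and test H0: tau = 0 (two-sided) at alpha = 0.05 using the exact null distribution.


Step 1: Enumerate the 36 unordered pairs (i,j) with i<j and classify each by sign(x_j-x_i) * sign(y_j-y_i).
  (1,2):dx=+6,dy=-4->D; (1,3):dx=+3,dy=+9->C; (1,4):dx=+9,dy=-1->D; (1,5):dx=+7,dy=+6->C
  (1,6):dx=+5,dy=-6->D; (1,7):dx=-1,dy=-8->C; (1,8):dx=+1,dy=+4->C; (1,9):dx=+2,dy=+2->C
  (2,3):dx=-3,dy=+13->D; (2,4):dx=+3,dy=+3->C; (2,5):dx=+1,dy=+10->C; (2,6):dx=-1,dy=-2->C
  (2,7):dx=-7,dy=-4->C; (2,8):dx=-5,dy=+8->D; (2,9):dx=-4,dy=+6->D; (3,4):dx=+6,dy=-10->D
  (3,5):dx=+4,dy=-3->D; (3,6):dx=+2,dy=-15->D; (3,7):dx=-4,dy=-17->C; (3,8):dx=-2,dy=-5->C
  (3,9):dx=-1,dy=-7->C; (4,5):dx=-2,dy=+7->D; (4,6):dx=-4,dy=-5->C; (4,7):dx=-10,dy=-7->C
  (4,8):dx=-8,dy=+5->D; (4,9):dx=-7,dy=+3->D; (5,6):dx=-2,dy=-12->C; (5,7):dx=-8,dy=-14->C
  (5,8):dx=-6,dy=-2->C; (5,9):dx=-5,dy=-4->C; (6,7):dx=-6,dy=-2->C; (6,8):dx=-4,dy=+10->D
  (6,9):dx=-3,dy=+8->D; (7,8):dx=+2,dy=+12->C; (7,9):dx=+3,dy=+10->C; (8,9):dx=+1,dy=-2->D
Step 2: C = 21, D = 15, total pairs = 36.
Step 3: tau = (C - D)/(n(n-1)/2) = (21 - 15)/36 = 0.166667.
Step 4: Exact two-sided p-value (enumerate n! = 362880 permutations of y under H0): p = 0.612202.
Step 5: alpha = 0.05. fail to reject H0.

tau_b = 0.1667 (C=21, D=15), p = 0.612202, fail to reject H0.


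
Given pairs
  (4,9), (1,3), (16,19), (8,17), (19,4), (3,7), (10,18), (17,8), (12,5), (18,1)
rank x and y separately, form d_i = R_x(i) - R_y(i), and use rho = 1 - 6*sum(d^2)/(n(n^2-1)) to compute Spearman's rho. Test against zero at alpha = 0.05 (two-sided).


Step 1: Rank x and y separately (midranks; no ties here).
rank(x): 4->3, 1->1, 16->7, 8->4, 19->10, 3->2, 10->5, 17->8, 12->6, 18->9
rank(y): 9->7, 3->2, 19->10, 17->8, 4->3, 7->5, 18->9, 8->6, 5->4, 1->1
Step 2: d_i = R_x(i) - R_y(i); compute d_i^2.
  (3-7)^2=16, (1-2)^2=1, (7-10)^2=9, (4-8)^2=16, (10-3)^2=49, (2-5)^2=9, (5-9)^2=16, (8-6)^2=4, (6-4)^2=4, (9-1)^2=64
sum(d^2) = 188.
Step 3: rho = 1 - 6*188 / (10*(10^2 - 1)) = 1 - 1128/990 = -0.139394.
Step 4: Under H0, t = rho * sqrt((n-2)/(1-rho^2)) = -0.3982 ~ t(8).
Step 5: Two-sided p-value from the t-distribution with 8 df = 0.700932.
Step 6: alpha = 0.05. fail to reject H0.

rho = -0.1394, p = 0.700932, fail to reject H0 at alpha = 0.05.


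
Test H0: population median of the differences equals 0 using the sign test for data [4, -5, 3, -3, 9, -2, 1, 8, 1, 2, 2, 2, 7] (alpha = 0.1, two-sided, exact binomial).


Step 1: Discard zero differences. Original n = 13; n_eff = number of nonzero differences = 13.
Nonzero differences (with sign): +4, -5, +3, -3, +9, -2, +1, +8, +1, +2, +2, +2, +7
Step 2: Count signs: positive = 10, negative = 3.
Step 3: Under H0: P(positive) = 0.5, so the number of positives S ~ Bin(13, 0.5).
Step 4: Two-sided exact p-value = sum of Bin(13,0.5) probabilities at or below the observed probability = 0.092285.
Step 5: alpha = 0.1. reject H0.

n_eff = 13, pos = 10, neg = 3, p = 0.092285, reject H0.


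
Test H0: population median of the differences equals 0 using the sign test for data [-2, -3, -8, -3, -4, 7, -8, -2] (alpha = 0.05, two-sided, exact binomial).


Step 1: Discard zero differences. Original n = 8; n_eff = number of nonzero differences = 8.
Nonzero differences (with sign): -2, -3, -8, -3, -4, +7, -8, -2
Step 2: Count signs: positive = 1, negative = 7.
Step 3: Under H0: P(positive) = 0.5, so the number of positives S ~ Bin(8, 0.5).
Step 4: Two-sided exact p-value = sum of Bin(8,0.5) probabilities at or below the observed probability = 0.070312.
Step 5: alpha = 0.05. fail to reject H0.

n_eff = 8, pos = 1, neg = 7, p = 0.070312, fail to reject H0.


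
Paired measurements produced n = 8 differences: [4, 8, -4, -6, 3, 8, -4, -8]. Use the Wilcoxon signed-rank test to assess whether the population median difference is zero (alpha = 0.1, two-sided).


Step 1: Drop any zero differences (none here) and take |d_i|.
|d| = [4, 8, 4, 6, 3, 8, 4, 8]
Step 2: Midrank |d_i| (ties get averaged ranks).
ranks: |4|->3, |8|->7, |4|->3, |6|->5, |3|->1, |8|->7, |4|->3, |8|->7
Step 3: Attach original signs; sum ranks with positive sign and with negative sign.
W+ = 3 + 7 + 1 + 7 = 18
W- = 3 + 5 + 3 + 7 = 18
(Check: W+ + W- = 36 should equal n(n+1)/2 = 36.)
Step 4: Test statistic W = min(W+, W-) = 18.
Step 5: Ties in |d|, so use the tie-corrected normal approximation.
        E[W] = n(n+1)/4 = 8*9/4 = 18.
        Tie groups: |d|=4 (t=3), |d|=8 (t=3); sum(t^3 - t) = 48.
        Var[W] = n(n+1)(2n+1)/24 - sum(t^3-t)/48 = 1224/24 - 48/48 = 50.
        z = (W - E[W]) / sqrt(Var[W]) = (18 - 18) / 7.0711 = 0.0000.
        Two-sided p = 2*Phi(z) = 1.000000.
Step 6: alpha = 0.1. fail to reject H0.

W+ = 18, W- = 18, W = min = 18, p = 1.000000, fail to reject H0.
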